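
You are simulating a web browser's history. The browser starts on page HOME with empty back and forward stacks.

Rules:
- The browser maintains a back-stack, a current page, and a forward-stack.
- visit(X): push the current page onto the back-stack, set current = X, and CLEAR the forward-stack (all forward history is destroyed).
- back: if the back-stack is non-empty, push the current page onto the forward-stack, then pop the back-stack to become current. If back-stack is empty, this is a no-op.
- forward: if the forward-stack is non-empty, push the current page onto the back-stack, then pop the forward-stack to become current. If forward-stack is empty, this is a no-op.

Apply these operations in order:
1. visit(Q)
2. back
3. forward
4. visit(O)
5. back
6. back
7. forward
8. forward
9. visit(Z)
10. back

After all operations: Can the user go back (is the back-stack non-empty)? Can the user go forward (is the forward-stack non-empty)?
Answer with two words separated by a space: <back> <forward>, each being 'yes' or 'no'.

After 1 (visit(Q)): cur=Q back=1 fwd=0
After 2 (back): cur=HOME back=0 fwd=1
After 3 (forward): cur=Q back=1 fwd=0
After 4 (visit(O)): cur=O back=2 fwd=0
After 5 (back): cur=Q back=1 fwd=1
After 6 (back): cur=HOME back=0 fwd=2
After 7 (forward): cur=Q back=1 fwd=1
After 8 (forward): cur=O back=2 fwd=0
After 9 (visit(Z)): cur=Z back=3 fwd=0
After 10 (back): cur=O back=2 fwd=1

Answer: yes yes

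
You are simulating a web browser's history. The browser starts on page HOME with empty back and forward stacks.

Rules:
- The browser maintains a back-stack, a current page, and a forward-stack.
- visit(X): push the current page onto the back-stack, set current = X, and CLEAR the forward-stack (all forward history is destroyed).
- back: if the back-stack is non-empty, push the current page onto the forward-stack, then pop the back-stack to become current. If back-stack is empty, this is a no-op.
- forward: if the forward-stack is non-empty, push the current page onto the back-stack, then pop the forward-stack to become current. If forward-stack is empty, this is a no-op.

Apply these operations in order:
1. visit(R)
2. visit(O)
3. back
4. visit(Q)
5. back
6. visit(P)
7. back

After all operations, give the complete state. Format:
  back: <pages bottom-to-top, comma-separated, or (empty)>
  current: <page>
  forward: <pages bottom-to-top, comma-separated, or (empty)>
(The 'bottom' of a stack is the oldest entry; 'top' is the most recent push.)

Answer: back: HOME
current: R
forward: P

Derivation:
After 1 (visit(R)): cur=R back=1 fwd=0
After 2 (visit(O)): cur=O back=2 fwd=0
After 3 (back): cur=R back=1 fwd=1
After 4 (visit(Q)): cur=Q back=2 fwd=0
After 5 (back): cur=R back=1 fwd=1
After 6 (visit(P)): cur=P back=2 fwd=0
After 7 (back): cur=R back=1 fwd=1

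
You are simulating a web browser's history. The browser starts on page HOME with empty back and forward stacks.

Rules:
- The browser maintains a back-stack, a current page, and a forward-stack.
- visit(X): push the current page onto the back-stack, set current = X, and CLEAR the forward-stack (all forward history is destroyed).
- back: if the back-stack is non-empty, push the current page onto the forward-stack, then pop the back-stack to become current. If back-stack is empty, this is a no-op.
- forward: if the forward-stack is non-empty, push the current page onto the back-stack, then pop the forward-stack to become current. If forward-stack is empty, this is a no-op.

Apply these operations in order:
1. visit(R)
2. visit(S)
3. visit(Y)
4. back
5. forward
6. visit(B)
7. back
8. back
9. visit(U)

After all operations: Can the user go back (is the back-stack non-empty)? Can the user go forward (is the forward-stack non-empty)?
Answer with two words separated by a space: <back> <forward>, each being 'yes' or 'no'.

Answer: yes no

Derivation:
After 1 (visit(R)): cur=R back=1 fwd=0
After 2 (visit(S)): cur=S back=2 fwd=0
After 3 (visit(Y)): cur=Y back=3 fwd=0
After 4 (back): cur=S back=2 fwd=1
After 5 (forward): cur=Y back=3 fwd=0
After 6 (visit(B)): cur=B back=4 fwd=0
After 7 (back): cur=Y back=3 fwd=1
After 8 (back): cur=S back=2 fwd=2
After 9 (visit(U)): cur=U back=3 fwd=0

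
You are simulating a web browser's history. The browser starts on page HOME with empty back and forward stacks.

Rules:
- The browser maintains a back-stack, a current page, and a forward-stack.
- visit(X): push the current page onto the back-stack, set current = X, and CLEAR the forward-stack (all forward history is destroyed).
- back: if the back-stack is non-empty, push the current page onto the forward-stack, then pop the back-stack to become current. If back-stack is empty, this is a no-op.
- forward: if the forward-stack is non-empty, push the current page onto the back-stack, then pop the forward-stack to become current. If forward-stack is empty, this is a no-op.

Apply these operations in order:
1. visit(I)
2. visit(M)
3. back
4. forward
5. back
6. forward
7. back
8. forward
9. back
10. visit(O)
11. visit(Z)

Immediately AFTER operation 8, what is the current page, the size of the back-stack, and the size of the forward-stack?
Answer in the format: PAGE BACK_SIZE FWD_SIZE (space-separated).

After 1 (visit(I)): cur=I back=1 fwd=0
After 2 (visit(M)): cur=M back=2 fwd=0
After 3 (back): cur=I back=1 fwd=1
After 4 (forward): cur=M back=2 fwd=0
After 5 (back): cur=I back=1 fwd=1
After 6 (forward): cur=M back=2 fwd=0
After 7 (back): cur=I back=1 fwd=1
After 8 (forward): cur=M back=2 fwd=0

M 2 0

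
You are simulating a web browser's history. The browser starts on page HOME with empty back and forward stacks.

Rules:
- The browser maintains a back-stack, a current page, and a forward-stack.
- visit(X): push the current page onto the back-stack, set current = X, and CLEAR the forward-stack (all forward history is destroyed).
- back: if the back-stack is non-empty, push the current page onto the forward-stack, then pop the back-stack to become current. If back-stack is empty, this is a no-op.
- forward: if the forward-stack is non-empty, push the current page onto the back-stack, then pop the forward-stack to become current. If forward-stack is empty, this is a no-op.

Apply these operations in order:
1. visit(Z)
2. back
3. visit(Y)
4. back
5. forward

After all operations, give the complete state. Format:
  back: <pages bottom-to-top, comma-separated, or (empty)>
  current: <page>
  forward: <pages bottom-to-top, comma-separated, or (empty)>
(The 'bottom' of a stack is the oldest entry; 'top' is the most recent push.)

After 1 (visit(Z)): cur=Z back=1 fwd=0
After 2 (back): cur=HOME back=0 fwd=1
After 3 (visit(Y)): cur=Y back=1 fwd=0
After 4 (back): cur=HOME back=0 fwd=1
After 5 (forward): cur=Y back=1 fwd=0

Answer: back: HOME
current: Y
forward: (empty)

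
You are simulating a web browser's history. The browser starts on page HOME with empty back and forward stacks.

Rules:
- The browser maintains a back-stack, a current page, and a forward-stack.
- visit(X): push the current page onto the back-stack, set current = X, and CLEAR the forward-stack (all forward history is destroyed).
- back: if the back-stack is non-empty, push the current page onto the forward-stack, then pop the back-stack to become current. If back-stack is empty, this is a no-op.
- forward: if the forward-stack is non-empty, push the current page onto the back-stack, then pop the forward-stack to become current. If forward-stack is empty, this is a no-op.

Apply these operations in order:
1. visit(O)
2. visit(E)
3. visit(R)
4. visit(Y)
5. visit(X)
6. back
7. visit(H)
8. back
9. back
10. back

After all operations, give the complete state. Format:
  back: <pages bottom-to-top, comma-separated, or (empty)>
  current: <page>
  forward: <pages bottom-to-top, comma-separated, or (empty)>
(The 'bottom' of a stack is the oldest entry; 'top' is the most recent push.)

After 1 (visit(O)): cur=O back=1 fwd=0
After 2 (visit(E)): cur=E back=2 fwd=0
After 3 (visit(R)): cur=R back=3 fwd=0
After 4 (visit(Y)): cur=Y back=4 fwd=0
After 5 (visit(X)): cur=X back=5 fwd=0
After 6 (back): cur=Y back=4 fwd=1
After 7 (visit(H)): cur=H back=5 fwd=0
After 8 (back): cur=Y back=4 fwd=1
After 9 (back): cur=R back=3 fwd=2
After 10 (back): cur=E back=2 fwd=3

Answer: back: HOME,O
current: E
forward: H,Y,R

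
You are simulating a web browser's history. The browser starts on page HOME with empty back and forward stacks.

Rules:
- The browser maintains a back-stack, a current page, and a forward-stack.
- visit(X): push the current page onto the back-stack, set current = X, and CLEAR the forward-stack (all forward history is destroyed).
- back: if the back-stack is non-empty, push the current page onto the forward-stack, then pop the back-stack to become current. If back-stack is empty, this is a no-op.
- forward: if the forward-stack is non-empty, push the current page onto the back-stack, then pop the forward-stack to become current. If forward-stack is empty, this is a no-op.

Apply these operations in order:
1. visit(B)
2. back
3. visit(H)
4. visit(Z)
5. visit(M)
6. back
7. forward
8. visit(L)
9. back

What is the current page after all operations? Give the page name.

Answer: M

Derivation:
After 1 (visit(B)): cur=B back=1 fwd=0
After 2 (back): cur=HOME back=0 fwd=1
After 3 (visit(H)): cur=H back=1 fwd=0
After 4 (visit(Z)): cur=Z back=2 fwd=0
After 5 (visit(M)): cur=M back=3 fwd=0
After 6 (back): cur=Z back=2 fwd=1
After 7 (forward): cur=M back=3 fwd=0
After 8 (visit(L)): cur=L back=4 fwd=0
After 9 (back): cur=M back=3 fwd=1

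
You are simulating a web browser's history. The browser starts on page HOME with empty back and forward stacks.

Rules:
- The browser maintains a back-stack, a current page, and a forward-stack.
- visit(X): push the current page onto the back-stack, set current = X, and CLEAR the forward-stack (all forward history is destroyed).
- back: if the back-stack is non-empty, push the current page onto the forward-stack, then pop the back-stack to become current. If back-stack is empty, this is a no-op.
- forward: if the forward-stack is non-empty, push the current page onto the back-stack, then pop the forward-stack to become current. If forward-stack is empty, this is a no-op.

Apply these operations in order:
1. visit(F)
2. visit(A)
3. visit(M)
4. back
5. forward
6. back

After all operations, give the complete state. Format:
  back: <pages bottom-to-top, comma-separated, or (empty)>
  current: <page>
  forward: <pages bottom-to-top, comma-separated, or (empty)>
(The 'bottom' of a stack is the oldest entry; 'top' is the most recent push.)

Answer: back: HOME,F
current: A
forward: M

Derivation:
After 1 (visit(F)): cur=F back=1 fwd=0
After 2 (visit(A)): cur=A back=2 fwd=0
After 3 (visit(M)): cur=M back=3 fwd=0
After 4 (back): cur=A back=2 fwd=1
After 5 (forward): cur=M back=3 fwd=0
After 6 (back): cur=A back=2 fwd=1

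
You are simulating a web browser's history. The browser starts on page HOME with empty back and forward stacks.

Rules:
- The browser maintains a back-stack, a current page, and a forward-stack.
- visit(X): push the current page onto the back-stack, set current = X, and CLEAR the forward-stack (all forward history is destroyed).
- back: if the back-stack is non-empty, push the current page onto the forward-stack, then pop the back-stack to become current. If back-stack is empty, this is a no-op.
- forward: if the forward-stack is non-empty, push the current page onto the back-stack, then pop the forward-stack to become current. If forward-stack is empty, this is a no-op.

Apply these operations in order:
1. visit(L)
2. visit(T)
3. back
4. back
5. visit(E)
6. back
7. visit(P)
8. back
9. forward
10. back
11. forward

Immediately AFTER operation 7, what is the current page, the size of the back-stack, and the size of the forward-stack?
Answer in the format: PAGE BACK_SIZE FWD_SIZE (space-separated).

After 1 (visit(L)): cur=L back=1 fwd=0
After 2 (visit(T)): cur=T back=2 fwd=0
After 3 (back): cur=L back=1 fwd=1
After 4 (back): cur=HOME back=0 fwd=2
After 5 (visit(E)): cur=E back=1 fwd=0
After 6 (back): cur=HOME back=0 fwd=1
After 7 (visit(P)): cur=P back=1 fwd=0

P 1 0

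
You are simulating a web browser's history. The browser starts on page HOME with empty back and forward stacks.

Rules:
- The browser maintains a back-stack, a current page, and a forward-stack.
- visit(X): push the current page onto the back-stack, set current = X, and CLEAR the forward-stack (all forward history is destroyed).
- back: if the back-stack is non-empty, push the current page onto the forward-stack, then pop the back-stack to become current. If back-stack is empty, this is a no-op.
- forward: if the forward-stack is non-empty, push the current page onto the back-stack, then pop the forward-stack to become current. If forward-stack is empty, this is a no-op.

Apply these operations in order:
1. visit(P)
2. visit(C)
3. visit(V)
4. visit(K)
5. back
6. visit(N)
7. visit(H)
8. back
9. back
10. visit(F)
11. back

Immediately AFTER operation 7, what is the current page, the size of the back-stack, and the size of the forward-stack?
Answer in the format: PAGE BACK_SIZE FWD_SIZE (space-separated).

After 1 (visit(P)): cur=P back=1 fwd=0
After 2 (visit(C)): cur=C back=2 fwd=0
After 3 (visit(V)): cur=V back=3 fwd=0
After 4 (visit(K)): cur=K back=4 fwd=0
After 5 (back): cur=V back=3 fwd=1
After 6 (visit(N)): cur=N back=4 fwd=0
After 7 (visit(H)): cur=H back=5 fwd=0

H 5 0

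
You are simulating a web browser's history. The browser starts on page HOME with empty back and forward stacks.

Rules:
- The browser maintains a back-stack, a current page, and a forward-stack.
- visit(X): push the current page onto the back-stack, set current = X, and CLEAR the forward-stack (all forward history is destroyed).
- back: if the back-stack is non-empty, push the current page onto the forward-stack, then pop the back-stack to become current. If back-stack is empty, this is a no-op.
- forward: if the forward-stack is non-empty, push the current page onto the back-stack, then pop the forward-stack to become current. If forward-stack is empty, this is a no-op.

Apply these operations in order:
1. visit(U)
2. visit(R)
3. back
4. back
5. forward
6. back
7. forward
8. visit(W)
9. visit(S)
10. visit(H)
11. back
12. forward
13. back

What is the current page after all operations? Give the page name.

Answer: S

Derivation:
After 1 (visit(U)): cur=U back=1 fwd=0
After 2 (visit(R)): cur=R back=2 fwd=0
After 3 (back): cur=U back=1 fwd=1
After 4 (back): cur=HOME back=0 fwd=2
After 5 (forward): cur=U back=1 fwd=1
After 6 (back): cur=HOME back=0 fwd=2
After 7 (forward): cur=U back=1 fwd=1
After 8 (visit(W)): cur=W back=2 fwd=0
After 9 (visit(S)): cur=S back=3 fwd=0
After 10 (visit(H)): cur=H back=4 fwd=0
After 11 (back): cur=S back=3 fwd=1
After 12 (forward): cur=H back=4 fwd=0
After 13 (back): cur=S back=3 fwd=1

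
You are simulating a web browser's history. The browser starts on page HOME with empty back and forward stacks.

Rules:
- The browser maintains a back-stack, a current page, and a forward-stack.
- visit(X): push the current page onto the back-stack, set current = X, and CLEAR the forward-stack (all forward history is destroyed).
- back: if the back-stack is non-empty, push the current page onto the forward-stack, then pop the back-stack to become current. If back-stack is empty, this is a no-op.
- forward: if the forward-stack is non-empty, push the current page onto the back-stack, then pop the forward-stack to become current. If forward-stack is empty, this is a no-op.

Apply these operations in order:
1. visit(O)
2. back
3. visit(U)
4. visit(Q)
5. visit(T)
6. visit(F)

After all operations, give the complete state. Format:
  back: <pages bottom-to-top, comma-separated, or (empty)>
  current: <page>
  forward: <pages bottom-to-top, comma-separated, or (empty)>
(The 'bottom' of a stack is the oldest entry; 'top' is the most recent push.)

After 1 (visit(O)): cur=O back=1 fwd=0
After 2 (back): cur=HOME back=0 fwd=1
After 3 (visit(U)): cur=U back=1 fwd=0
After 4 (visit(Q)): cur=Q back=2 fwd=0
After 5 (visit(T)): cur=T back=3 fwd=0
After 6 (visit(F)): cur=F back=4 fwd=0

Answer: back: HOME,U,Q,T
current: F
forward: (empty)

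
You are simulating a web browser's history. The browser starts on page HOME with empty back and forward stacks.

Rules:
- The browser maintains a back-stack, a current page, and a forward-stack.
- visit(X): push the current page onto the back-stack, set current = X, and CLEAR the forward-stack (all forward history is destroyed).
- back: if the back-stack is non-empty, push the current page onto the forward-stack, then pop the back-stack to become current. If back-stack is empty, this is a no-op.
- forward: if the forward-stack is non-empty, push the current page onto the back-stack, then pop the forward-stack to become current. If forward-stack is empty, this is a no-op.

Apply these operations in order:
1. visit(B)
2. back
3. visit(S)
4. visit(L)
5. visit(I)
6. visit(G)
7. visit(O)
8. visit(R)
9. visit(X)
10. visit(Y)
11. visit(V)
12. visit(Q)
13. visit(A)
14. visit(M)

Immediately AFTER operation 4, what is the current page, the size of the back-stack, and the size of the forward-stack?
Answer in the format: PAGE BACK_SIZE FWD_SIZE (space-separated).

After 1 (visit(B)): cur=B back=1 fwd=0
After 2 (back): cur=HOME back=0 fwd=1
After 3 (visit(S)): cur=S back=1 fwd=0
After 4 (visit(L)): cur=L back=2 fwd=0

L 2 0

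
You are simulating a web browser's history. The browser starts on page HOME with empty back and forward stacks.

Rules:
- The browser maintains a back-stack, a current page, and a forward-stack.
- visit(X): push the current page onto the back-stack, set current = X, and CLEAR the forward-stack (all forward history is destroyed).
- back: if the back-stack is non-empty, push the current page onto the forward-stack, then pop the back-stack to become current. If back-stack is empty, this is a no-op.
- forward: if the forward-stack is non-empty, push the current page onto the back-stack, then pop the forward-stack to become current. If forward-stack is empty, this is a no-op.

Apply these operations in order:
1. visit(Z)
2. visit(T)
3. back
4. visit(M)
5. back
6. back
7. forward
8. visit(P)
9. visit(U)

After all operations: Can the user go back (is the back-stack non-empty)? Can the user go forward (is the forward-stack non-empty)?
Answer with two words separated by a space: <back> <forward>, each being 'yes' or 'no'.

After 1 (visit(Z)): cur=Z back=1 fwd=0
After 2 (visit(T)): cur=T back=2 fwd=0
After 3 (back): cur=Z back=1 fwd=1
After 4 (visit(M)): cur=M back=2 fwd=0
After 5 (back): cur=Z back=1 fwd=1
After 6 (back): cur=HOME back=0 fwd=2
After 7 (forward): cur=Z back=1 fwd=1
After 8 (visit(P)): cur=P back=2 fwd=0
After 9 (visit(U)): cur=U back=3 fwd=0

Answer: yes no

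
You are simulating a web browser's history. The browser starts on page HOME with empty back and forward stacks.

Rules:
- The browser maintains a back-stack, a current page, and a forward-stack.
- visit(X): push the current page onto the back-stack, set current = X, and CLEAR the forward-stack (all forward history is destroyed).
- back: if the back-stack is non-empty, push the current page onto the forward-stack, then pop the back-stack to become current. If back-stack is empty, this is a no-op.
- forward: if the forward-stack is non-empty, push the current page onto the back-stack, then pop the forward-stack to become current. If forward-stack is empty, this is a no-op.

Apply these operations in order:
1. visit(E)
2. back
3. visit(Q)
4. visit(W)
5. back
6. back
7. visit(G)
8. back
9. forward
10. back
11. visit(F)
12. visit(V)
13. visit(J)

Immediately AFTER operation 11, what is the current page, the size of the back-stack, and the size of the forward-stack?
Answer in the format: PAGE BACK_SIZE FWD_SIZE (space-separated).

After 1 (visit(E)): cur=E back=1 fwd=0
After 2 (back): cur=HOME back=0 fwd=1
After 3 (visit(Q)): cur=Q back=1 fwd=0
After 4 (visit(W)): cur=W back=2 fwd=0
After 5 (back): cur=Q back=1 fwd=1
After 6 (back): cur=HOME back=0 fwd=2
After 7 (visit(G)): cur=G back=1 fwd=0
After 8 (back): cur=HOME back=0 fwd=1
After 9 (forward): cur=G back=1 fwd=0
After 10 (back): cur=HOME back=0 fwd=1
After 11 (visit(F)): cur=F back=1 fwd=0

F 1 0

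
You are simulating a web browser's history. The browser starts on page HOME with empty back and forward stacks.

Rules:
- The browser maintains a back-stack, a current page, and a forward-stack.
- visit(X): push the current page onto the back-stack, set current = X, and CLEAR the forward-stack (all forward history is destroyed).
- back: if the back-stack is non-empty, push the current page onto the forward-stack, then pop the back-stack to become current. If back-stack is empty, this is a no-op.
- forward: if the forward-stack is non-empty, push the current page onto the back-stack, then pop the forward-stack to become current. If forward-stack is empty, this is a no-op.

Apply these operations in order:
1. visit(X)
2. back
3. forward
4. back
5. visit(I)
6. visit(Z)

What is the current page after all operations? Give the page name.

After 1 (visit(X)): cur=X back=1 fwd=0
After 2 (back): cur=HOME back=0 fwd=1
After 3 (forward): cur=X back=1 fwd=0
After 4 (back): cur=HOME back=0 fwd=1
After 5 (visit(I)): cur=I back=1 fwd=0
After 6 (visit(Z)): cur=Z back=2 fwd=0

Answer: Z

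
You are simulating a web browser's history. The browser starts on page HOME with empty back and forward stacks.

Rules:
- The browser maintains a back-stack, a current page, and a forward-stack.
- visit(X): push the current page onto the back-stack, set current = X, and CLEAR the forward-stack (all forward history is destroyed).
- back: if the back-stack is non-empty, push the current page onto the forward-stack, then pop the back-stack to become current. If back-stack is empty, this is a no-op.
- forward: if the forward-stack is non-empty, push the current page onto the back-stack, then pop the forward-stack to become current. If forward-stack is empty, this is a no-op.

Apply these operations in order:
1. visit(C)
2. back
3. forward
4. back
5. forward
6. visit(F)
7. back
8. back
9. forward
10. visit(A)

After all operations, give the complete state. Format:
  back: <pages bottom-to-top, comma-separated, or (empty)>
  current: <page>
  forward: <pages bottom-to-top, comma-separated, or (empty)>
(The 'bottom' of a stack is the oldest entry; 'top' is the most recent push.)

Answer: back: HOME,C
current: A
forward: (empty)

Derivation:
After 1 (visit(C)): cur=C back=1 fwd=0
After 2 (back): cur=HOME back=0 fwd=1
After 3 (forward): cur=C back=1 fwd=0
After 4 (back): cur=HOME back=0 fwd=1
After 5 (forward): cur=C back=1 fwd=0
After 6 (visit(F)): cur=F back=2 fwd=0
After 7 (back): cur=C back=1 fwd=1
After 8 (back): cur=HOME back=0 fwd=2
After 9 (forward): cur=C back=1 fwd=1
After 10 (visit(A)): cur=A back=2 fwd=0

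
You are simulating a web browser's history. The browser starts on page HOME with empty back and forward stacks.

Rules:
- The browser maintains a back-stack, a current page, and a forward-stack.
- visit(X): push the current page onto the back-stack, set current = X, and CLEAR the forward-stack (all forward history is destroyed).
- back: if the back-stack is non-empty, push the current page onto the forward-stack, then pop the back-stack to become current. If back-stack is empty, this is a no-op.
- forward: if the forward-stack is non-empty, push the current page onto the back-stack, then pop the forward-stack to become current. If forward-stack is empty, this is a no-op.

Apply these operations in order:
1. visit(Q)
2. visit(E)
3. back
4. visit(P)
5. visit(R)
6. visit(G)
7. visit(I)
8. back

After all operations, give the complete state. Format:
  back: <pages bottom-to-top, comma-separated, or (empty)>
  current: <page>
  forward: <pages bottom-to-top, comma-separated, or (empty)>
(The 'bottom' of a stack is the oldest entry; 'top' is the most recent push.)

Answer: back: HOME,Q,P,R
current: G
forward: I

Derivation:
After 1 (visit(Q)): cur=Q back=1 fwd=0
After 2 (visit(E)): cur=E back=2 fwd=0
After 3 (back): cur=Q back=1 fwd=1
After 4 (visit(P)): cur=P back=2 fwd=0
After 5 (visit(R)): cur=R back=3 fwd=0
After 6 (visit(G)): cur=G back=4 fwd=0
After 7 (visit(I)): cur=I back=5 fwd=0
After 8 (back): cur=G back=4 fwd=1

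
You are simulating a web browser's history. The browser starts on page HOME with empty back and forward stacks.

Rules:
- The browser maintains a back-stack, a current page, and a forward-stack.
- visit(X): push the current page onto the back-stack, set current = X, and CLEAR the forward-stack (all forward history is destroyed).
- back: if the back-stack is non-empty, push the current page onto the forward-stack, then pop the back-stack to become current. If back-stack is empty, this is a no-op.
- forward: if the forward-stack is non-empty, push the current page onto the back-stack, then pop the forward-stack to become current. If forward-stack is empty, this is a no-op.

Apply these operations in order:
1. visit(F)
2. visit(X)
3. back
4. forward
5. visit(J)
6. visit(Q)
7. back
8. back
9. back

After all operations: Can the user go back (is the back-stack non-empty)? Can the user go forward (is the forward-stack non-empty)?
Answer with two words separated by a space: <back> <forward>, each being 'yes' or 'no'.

After 1 (visit(F)): cur=F back=1 fwd=0
After 2 (visit(X)): cur=X back=2 fwd=0
After 3 (back): cur=F back=1 fwd=1
After 4 (forward): cur=X back=2 fwd=0
After 5 (visit(J)): cur=J back=3 fwd=0
After 6 (visit(Q)): cur=Q back=4 fwd=0
After 7 (back): cur=J back=3 fwd=1
After 8 (back): cur=X back=2 fwd=2
After 9 (back): cur=F back=1 fwd=3

Answer: yes yes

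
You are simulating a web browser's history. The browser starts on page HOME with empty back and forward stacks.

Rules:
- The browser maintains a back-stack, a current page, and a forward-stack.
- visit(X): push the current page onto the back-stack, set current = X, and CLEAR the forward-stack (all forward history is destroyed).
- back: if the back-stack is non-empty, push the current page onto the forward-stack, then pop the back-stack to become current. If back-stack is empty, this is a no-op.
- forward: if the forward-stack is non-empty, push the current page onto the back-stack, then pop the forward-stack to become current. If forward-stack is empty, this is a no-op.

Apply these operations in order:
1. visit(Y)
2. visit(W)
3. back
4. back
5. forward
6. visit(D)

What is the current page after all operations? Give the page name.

After 1 (visit(Y)): cur=Y back=1 fwd=0
After 2 (visit(W)): cur=W back=2 fwd=0
After 3 (back): cur=Y back=1 fwd=1
After 4 (back): cur=HOME back=0 fwd=2
After 5 (forward): cur=Y back=1 fwd=1
After 6 (visit(D)): cur=D back=2 fwd=0

Answer: D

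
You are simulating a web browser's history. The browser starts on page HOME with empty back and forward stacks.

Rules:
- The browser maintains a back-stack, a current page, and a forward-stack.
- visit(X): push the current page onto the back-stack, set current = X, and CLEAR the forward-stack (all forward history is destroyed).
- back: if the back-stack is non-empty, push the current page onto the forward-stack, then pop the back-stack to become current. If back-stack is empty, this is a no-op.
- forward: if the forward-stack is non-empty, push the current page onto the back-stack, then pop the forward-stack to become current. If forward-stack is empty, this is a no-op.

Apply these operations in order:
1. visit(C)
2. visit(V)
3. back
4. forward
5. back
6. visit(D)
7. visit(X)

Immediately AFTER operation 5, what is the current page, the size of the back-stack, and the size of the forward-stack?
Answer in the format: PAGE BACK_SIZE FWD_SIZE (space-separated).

After 1 (visit(C)): cur=C back=1 fwd=0
After 2 (visit(V)): cur=V back=2 fwd=0
After 3 (back): cur=C back=1 fwd=1
After 4 (forward): cur=V back=2 fwd=0
After 5 (back): cur=C back=1 fwd=1

C 1 1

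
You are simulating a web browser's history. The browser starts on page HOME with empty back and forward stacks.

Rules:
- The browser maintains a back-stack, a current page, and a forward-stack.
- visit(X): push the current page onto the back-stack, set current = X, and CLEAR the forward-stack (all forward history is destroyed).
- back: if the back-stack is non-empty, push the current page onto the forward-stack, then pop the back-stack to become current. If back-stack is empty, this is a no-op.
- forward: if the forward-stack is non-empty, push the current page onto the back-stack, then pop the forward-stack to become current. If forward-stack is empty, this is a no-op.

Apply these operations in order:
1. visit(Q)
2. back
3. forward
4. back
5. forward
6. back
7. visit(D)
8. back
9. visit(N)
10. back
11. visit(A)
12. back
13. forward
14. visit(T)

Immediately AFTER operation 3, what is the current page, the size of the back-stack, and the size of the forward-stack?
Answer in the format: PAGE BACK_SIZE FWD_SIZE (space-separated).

After 1 (visit(Q)): cur=Q back=1 fwd=0
After 2 (back): cur=HOME back=0 fwd=1
After 3 (forward): cur=Q back=1 fwd=0

Q 1 0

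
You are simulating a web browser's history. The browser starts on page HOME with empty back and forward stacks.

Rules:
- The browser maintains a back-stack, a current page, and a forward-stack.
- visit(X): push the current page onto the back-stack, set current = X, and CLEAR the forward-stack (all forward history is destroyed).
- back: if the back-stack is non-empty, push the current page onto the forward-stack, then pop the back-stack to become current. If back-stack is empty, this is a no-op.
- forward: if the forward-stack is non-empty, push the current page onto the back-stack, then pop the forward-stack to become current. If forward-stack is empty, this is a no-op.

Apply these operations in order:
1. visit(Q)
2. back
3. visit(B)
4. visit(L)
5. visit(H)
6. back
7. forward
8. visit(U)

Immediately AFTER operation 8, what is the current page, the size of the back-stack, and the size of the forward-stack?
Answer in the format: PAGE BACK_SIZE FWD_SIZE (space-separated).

After 1 (visit(Q)): cur=Q back=1 fwd=0
After 2 (back): cur=HOME back=0 fwd=1
After 3 (visit(B)): cur=B back=1 fwd=0
After 4 (visit(L)): cur=L back=2 fwd=0
After 5 (visit(H)): cur=H back=3 fwd=0
After 6 (back): cur=L back=2 fwd=1
After 7 (forward): cur=H back=3 fwd=0
After 8 (visit(U)): cur=U back=4 fwd=0

U 4 0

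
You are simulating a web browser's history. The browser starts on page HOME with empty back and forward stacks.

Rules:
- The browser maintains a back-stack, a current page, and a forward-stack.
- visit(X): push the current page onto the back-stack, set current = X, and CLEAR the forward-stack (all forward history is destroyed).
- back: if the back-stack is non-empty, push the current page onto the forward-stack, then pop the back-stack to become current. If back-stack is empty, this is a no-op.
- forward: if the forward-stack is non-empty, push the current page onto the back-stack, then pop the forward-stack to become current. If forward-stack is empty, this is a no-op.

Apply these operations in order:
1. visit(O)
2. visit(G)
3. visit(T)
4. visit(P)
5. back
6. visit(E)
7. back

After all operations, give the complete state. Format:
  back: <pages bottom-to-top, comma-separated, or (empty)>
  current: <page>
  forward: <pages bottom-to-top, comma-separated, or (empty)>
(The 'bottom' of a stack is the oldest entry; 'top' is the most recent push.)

Answer: back: HOME,O,G
current: T
forward: E

Derivation:
After 1 (visit(O)): cur=O back=1 fwd=0
After 2 (visit(G)): cur=G back=2 fwd=0
After 3 (visit(T)): cur=T back=3 fwd=0
After 4 (visit(P)): cur=P back=4 fwd=0
After 5 (back): cur=T back=3 fwd=1
After 6 (visit(E)): cur=E back=4 fwd=0
After 7 (back): cur=T back=3 fwd=1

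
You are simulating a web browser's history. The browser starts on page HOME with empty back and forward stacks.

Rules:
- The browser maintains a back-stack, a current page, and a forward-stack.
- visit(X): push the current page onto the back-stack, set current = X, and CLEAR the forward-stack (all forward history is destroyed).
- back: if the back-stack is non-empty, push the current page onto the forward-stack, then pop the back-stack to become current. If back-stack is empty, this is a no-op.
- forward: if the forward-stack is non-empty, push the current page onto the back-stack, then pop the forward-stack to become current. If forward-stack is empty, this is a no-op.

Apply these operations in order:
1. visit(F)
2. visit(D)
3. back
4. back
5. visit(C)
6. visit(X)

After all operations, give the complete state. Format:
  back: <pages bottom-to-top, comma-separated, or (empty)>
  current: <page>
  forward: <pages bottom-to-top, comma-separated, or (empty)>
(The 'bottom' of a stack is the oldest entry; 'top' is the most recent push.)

After 1 (visit(F)): cur=F back=1 fwd=0
After 2 (visit(D)): cur=D back=2 fwd=0
After 3 (back): cur=F back=1 fwd=1
After 4 (back): cur=HOME back=0 fwd=2
After 5 (visit(C)): cur=C back=1 fwd=0
After 6 (visit(X)): cur=X back=2 fwd=0

Answer: back: HOME,C
current: X
forward: (empty)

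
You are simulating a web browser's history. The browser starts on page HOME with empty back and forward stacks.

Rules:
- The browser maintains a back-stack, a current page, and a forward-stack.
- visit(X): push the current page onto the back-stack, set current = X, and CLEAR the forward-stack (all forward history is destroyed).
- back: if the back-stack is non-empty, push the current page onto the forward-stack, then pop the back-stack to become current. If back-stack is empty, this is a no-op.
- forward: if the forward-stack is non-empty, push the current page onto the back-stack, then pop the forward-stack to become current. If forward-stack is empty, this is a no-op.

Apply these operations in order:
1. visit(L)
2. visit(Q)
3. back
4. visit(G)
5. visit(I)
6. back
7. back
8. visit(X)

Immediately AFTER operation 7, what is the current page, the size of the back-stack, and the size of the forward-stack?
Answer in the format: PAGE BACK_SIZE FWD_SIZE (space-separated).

After 1 (visit(L)): cur=L back=1 fwd=0
After 2 (visit(Q)): cur=Q back=2 fwd=0
After 3 (back): cur=L back=1 fwd=1
After 4 (visit(G)): cur=G back=2 fwd=0
After 5 (visit(I)): cur=I back=3 fwd=0
After 6 (back): cur=G back=2 fwd=1
After 7 (back): cur=L back=1 fwd=2

L 1 2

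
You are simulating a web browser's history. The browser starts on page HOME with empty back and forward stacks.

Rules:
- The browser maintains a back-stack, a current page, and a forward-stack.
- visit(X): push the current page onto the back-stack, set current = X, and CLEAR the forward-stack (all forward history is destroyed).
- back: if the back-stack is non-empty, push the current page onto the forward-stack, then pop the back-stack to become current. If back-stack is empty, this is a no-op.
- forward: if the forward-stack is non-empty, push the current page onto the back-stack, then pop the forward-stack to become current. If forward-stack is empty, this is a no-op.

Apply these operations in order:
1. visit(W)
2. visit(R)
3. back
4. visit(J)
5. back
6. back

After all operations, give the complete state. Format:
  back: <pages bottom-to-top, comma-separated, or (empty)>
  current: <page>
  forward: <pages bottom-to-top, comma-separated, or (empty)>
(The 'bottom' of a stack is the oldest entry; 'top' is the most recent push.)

After 1 (visit(W)): cur=W back=1 fwd=0
After 2 (visit(R)): cur=R back=2 fwd=0
After 3 (back): cur=W back=1 fwd=1
After 4 (visit(J)): cur=J back=2 fwd=0
After 5 (back): cur=W back=1 fwd=1
After 6 (back): cur=HOME back=0 fwd=2

Answer: back: (empty)
current: HOME
forward: J,W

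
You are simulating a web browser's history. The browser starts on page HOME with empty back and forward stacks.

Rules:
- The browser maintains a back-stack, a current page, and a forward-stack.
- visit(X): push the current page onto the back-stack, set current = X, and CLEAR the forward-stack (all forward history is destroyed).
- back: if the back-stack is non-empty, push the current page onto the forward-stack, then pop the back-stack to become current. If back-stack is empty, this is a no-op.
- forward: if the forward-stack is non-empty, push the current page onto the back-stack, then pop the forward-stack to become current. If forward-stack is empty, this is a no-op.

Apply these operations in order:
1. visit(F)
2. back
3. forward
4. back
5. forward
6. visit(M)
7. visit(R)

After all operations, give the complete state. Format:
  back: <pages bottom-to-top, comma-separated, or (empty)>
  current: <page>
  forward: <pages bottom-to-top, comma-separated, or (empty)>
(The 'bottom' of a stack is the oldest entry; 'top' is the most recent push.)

After 1 (visit(F)): cur=F back=1 fwd=0
After 2 (back): cur=HOME back=0 fwd=1
After 3 (forward): cur=F back=1 fwd=0
After 4 (back): cur=HOME back=0 fwd=1
After 5 (forward): cur=F back=1 fwd=0
After 6 (visit(M)): cur=M back=2 fwd=0
After 7 (visit(R)): cur=R back=3 fwd=0

Answer: back: HOME,F,M
current: R
forward: (empty)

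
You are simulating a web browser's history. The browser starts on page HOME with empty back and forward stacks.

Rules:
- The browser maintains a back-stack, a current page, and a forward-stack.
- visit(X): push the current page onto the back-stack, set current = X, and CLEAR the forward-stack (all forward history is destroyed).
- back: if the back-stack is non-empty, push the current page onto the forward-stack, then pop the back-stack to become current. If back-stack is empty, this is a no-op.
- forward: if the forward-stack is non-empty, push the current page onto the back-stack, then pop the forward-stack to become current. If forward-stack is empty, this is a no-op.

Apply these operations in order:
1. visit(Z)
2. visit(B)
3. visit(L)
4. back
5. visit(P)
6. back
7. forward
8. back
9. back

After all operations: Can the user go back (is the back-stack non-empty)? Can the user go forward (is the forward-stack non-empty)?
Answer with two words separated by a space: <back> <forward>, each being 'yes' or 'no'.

After 1 (visit(Z)): cur=Z back=1 fwd=0
After 2 (visit(B)): cur=B back=2 fwd=0
After 3 (visit(L)): cur=L back=3 fwd=0
After 4 (back): cur=B back=2 fwd=1
After 5 (visit(P)): cur=P back=3 fwd=0
After 6 (back): cur=B back=2 fwd=1
After 7 (forward): cur=P back=3 fwd=0
After 8 (back): cur=B back=2 fwd=1
After 9 (back): cur=Z back=1 fwd=2

Answer: yes yes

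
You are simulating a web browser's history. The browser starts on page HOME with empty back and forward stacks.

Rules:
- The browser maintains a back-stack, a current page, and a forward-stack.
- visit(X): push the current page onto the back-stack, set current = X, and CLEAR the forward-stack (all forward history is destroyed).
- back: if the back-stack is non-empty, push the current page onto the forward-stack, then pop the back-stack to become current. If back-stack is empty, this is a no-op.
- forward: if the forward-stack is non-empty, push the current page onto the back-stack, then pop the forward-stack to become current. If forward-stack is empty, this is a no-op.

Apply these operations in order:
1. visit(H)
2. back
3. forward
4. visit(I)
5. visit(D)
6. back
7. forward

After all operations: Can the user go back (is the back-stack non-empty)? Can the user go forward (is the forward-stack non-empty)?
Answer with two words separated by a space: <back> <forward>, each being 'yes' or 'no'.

After 1 (visit(H)): cur=H back=1 fwd=0
After 2 (back): cur=HOME back=0 fwd=1
After 3 (forward): cur=H back=1 fwd=0
After 4 (visit(I)): cur=I back=2 fwd=0
After 5 (visit(D)): cur=D back=3 fwd=0
After 6 (back): cur=I back=2 fwd=1
After 7 (forward): cur=D back=3 fwd=0

Answer: yes no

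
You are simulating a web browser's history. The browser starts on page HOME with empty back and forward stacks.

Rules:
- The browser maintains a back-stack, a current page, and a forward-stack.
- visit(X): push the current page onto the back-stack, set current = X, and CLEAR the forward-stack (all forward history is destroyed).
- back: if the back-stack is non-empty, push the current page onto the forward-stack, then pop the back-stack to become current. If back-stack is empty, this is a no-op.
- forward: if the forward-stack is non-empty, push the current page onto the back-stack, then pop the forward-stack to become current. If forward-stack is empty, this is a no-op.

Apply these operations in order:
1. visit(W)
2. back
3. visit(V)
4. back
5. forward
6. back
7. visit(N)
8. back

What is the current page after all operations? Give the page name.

Answer: HOME

Derivation:
After 1 (visit(W)): cur=W back=1 fwd=0
After 2 (back): cur=HOME back=0 fwd=1
After 3 (visit(V)): cur=V back=1 fwd=0
After 4 (back): cur=HOME back=0 fwd=1
After 5 (forward): cur=V back=1 fwd=0
After 6 (back): cur=HOME back=0 fwd=1
After 7 (visit(N)): cur=N back=1 fwd=0
After 8 (back): cur=HOME back=0 fwd=1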